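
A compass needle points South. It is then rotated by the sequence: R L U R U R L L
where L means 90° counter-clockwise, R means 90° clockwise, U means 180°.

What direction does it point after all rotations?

Answer: Final heading: South

Derivation:
Start: South
  R (right (90° clockwise)) -> West
  L (left (90° counter-clockwise)) -> South
  U (U-turn (180°)) -> North
  R (right (90° clockwise)) -> East
  U (U-turn (180°)) -> West
  R (right (90° clockwise)) -> North
  L (left (90° counter-clockwise)) -> West
  L (left (90° counter-clockwise)) -> South
Final: South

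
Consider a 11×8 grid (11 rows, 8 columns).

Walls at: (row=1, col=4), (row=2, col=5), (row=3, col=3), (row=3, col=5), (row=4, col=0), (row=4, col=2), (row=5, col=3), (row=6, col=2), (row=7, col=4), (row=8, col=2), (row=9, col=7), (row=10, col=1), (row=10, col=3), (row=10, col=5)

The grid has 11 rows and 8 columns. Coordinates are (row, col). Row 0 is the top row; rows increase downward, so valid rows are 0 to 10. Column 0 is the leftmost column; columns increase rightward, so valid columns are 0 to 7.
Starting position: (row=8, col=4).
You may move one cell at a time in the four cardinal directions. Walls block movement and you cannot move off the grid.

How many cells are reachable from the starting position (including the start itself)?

BFS flood-fill from (row=8, col=4):
  Distance 0: (row=8, col=4)
  Distance 1: (row=8, col=3), (row=8, col=5), (row=9, col=4)
  Distance 2: (row=7, col=3), (row=7, col=5), (row=8, col=6), (row=9, col=3), (row=9, col=5), (row=10, col=4)
  Distance 3: (row=6, col=3), (row=6, col=5), (row=7, col=2), (row=7, col=6), (row=8, col=7), (row=9, col=2), (row=9, col=6)
  Distance 4: (row=5, col=5), (row=6, col=4), (row=6, col=6), (row=7, col=1), (row=7, col=7), (row=9, col=1), (row=10, col=2), (row=10, col=6)
  Distance 5: (row=4, col=5), (row=5, col=4), (row=5, col=6), (row=6, col=1), (row=6, col=7), (row=7, col=0), (row=8, col=1), (row=9, col=0), (row=10, col=7)
  Distance 6: (row=4, col=4), (row=4, col=6), (row=5, col=1), (row=5, col=7), (row=6, col=0), (row=8, col=0), (row=10, col=0)
  Distance 7: (row=3, col=4), (row=3, col=6), (row=4, col=1), (row=4, col=3), (row=4, col=7), (row=5, col=0), (row=5, col=2)
  Distance 8: (row=2, col=4), (row=2, col=6), (row=3, col=1), (row=3, col=7)
  Distance 9: (row=1, col=6), (row=2, col=1), (row=2, col=3), (row=2, col=7), (row=3, col=0), (row=3, col=2)
  Distance 10: (row=0, col=6), (row=1, col=1), (row=1, col=3), (row=1, col=5), (row=1, col=7), (row=2, col=0), (row=2, col=2)
  Distance 11: (row=0, col=1), (row=0, col=3), (row=0, col=5), (row=0, col=7), (row=1, col=0), (row=1, col=2)
  Distance 12: (row=0, col=0), (row=0, col=2), (row=0, col=4)
Total reachable: 74 (grid has 74 open cells total)

Answer: Reachable cells: 74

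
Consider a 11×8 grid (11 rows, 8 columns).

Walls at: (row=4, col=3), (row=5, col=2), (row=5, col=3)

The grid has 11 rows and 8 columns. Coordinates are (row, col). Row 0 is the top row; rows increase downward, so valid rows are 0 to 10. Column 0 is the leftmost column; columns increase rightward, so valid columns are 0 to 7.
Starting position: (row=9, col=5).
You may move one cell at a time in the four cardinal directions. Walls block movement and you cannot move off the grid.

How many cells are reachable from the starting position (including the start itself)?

BFS flood-fill from (row=9, col=5):
  Distance 0: (row=9, col=5)
  Distance 1: (row=8, col=5), (row=9, col=4), (row=9, col=6), (row=10, col=5)
  Distance 2: (row=7, col=5), (row=8, col=4), (row=8, col=6), (row=9, col=3), (row=9, col=7), (row=10, col=4), (row=10, col=6)
  Distance 3: (row=6, col=5), (row=7, col=4), (row=7, col=6), (row=8, col=3), (row=8, col=7), (row=9, col=2), (row=10, col=3), (row=10, col=7)
  Distance 4: (row=5, col=5), (row=6, col=4), (row=6, col=6), (row=7, col=3), (row=7, col=7), (row=8, col=2), (row=9, col=1), (row=10, col=2)
  Distance 5: (row=4, col=5), (row=5, col=4), (row=5, col=6), (row=6, col=3), (row=6, col=7), (row=7, col=2), (row=8, col=1), (row=9, col=0), (row=10, col=1)
  Distance 6: (row=3, col=5), (row=4, col=4), (row=4, col=6), (row=5, col=7), (row=6, col=2), (row=7, col=1), (row=8, col=0), (row=10, col=0)
  Distance 7: (row=2, col=5), (row=3, col=4), (row=3, col=6), (row=4, col=7), (row=6, col=1), (row=7, col=0)
  Distance 8: (row=1, col=5), (row=2, col=4), (row=2, col=6), (row=3, col=3), (row=3, col=7), (row=5, col=1), (row=6, col=0)
  Distance 9: (row=0, col=5), (row=1, col=4), (row=1, col=6), (row=2, col=3), (row=2, col=7), (row=3, col=2), (row=4, col=1), (row=5, col=0)
  Distance 10: (row=0, col=4), (row=0, col=6), (row=1, col=3), (row=1, col=7), (row=2, col=2), (row=3, col=1), (row=4, col=0), (row=4, col=2)
  Distance 11: (row=0, col=3), (row=0, col=7), (row=1, col=2), (row=2, col=1), (row=3, col=0)
  Distance 12: (row=0, col=2), (row=1, col=1), (row=2, col=0)
  Distance 13: (row=0, col=1), (row=1, col=0)
  Distance 14: (row=0, col=0)
Total reachable: 85 (grid has 85 open cells total)

Answer: Reachable cells: 85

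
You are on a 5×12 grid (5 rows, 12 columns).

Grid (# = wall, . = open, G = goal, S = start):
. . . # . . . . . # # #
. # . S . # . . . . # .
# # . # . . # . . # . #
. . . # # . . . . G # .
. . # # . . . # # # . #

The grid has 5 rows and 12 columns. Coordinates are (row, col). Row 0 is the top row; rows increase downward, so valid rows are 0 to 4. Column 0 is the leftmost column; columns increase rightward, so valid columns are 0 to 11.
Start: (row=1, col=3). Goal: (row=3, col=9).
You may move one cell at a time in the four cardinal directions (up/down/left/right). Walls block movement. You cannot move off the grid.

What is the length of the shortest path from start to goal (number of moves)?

Answer: Shortest path length: 8

Derivation:
BFS from (row=1, col=3) until reaching (row=3, col=9):
  Distance 0: (row=1, col=3)
  Distance 1: (row=1, col=2), (row=1, col=4)
  Distance 2: (row=0, col=2), (row=0, col=4), (row=2, col=2), (row=2, col=4)
  Distance 3: (row=0, col=1), (row=0, col=5), (row=2, col=5), (row=3, col=2)
  Distance 4: (row=0, col=0), (row=0, col=6), (row=3, col=1), (row=3, col=5)
  Distance 5: (row=0, col=7), (row=1, col=0), (row=1, col=6), (row=3, col=0), (row=3, col=6), (row=4, col=1), (row=4, col=5)
  Distance 6: (row=0, col=8), (row=1, col=7), (row=3, col=7), (row=4, col=0), (row=4, col=4), (row=4, col=6)
  Distance 7: (row=1, col=8), (row=2, col=7), (row=3, col=8)
  Distance 8: (row=1, col=9), (row=2, col=8), (row=3, col=9)  <- goal reached here
One shortest path (8 moves): (row=1, col=3) -> (row=1, col=4) -> (row=2, col=4) -> (row=2, col=5) -> (row=3, col=5) -> (row=3, col=6) -> (row=3, col=7) -> (row=3, col=8) -> (row=3, col=9)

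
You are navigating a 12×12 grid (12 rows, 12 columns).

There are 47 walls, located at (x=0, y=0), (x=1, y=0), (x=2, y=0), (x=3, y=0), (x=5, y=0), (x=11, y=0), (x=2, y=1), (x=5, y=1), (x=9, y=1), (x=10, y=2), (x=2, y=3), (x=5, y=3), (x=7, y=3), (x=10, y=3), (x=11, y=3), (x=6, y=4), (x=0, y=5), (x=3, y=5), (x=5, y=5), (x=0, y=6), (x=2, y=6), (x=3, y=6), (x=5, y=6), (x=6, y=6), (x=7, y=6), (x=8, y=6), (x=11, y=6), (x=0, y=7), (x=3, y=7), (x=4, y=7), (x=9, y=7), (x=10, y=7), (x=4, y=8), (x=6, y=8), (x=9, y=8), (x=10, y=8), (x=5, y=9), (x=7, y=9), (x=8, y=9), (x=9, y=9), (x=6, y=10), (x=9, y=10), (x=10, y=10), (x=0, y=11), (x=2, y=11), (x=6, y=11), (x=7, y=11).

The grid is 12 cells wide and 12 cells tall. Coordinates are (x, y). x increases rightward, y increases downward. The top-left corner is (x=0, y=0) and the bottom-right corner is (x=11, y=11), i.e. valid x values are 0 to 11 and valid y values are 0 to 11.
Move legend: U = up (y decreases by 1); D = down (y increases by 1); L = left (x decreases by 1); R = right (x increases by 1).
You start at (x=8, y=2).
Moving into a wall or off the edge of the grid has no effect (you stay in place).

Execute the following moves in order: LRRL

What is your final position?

Answer: Final position: (x=8, y=2)

Derivation:
Start: (x=8, y=2)
  L (left): (x=8, y=2) -> (x=7, y=2)
  R (right): (x=7, y=2) -> (x=8, y=2)
  R (right): (x=8, y=2) -> (x=9, y=2)
  L (left): (x=9, y=2) -> (x=8, y=2)
Final: (x=8, y=2)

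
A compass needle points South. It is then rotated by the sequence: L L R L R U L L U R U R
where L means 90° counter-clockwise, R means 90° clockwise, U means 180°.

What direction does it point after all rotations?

Start: South
  L (left (90° counter-clockwise)) -> East
  L (left (90° counter-clockwise)) -> North
  R (right (90° clockwise)) -> East
  L (left (90° counter-clockwise)) -> North
  R (right (90° clockwise)) -> East
  U (U-turn (180°)) -> West
  L (left (90° counter-clockwise)) -> South
  L (left (90° counter-clockwise)) -> East
  U (U-turn (180°)) -> West
  R (right (90° clockwise)) -> North
  U (U-turn (180°)) -> South
  R (right (90° clockwise)) -> West
Final: West

Answer: Final heading: West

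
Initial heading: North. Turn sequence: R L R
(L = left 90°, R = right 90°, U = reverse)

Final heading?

Answer: Final heading: East

Derivation:
Start: North
  R (right (90° clockwise)) -> East
  L (left (90° counter-clockwise)) -> North
  R (right (90° clockwise)) -> East
Final: East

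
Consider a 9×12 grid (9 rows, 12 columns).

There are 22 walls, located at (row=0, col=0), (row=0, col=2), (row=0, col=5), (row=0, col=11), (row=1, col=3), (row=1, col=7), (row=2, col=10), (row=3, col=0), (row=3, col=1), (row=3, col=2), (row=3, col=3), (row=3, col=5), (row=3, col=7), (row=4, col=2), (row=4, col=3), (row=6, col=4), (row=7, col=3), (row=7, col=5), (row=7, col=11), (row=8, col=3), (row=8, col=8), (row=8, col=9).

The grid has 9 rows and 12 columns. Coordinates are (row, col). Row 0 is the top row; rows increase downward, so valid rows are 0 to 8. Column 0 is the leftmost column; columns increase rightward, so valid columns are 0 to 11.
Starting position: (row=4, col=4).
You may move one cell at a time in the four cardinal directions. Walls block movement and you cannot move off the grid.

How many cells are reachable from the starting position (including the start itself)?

BFS flood-fill from (row=4, col=4):
  Distance 0: (row=4, col=4)
  Distance 1: (row=3, col=4), (row=4, col=5), (row=5, col=4)
  Distance 2: (row=2, col=4), (row=4, col=6), (row=5, col=3), (row=5, col=5)
  Distance 3: (row=1, col=4), (row=2, col=3), (row=2, col=5), (row=3, col=6), (row=4, col=7), (row=5, col=2), (row=5, col=6), (row=6, col=3), (row=6, col=5)
  Distance 4: (row=0, col=4), (row=1, col=5), (row=2, col=2), (row=2, col=6), (row=4, col=8), (row=5, col=1), (row=5, col=7), (row=6, col=2), (row=6, col=6)
  Distance 5: (row=0, col=3), (row=1, col=2), (row=1, col=6), (row=2, col=1), (row=2, col=7), (row=3, col=8), (row=4, col=1), (row=4, col=9), (row=5, col=0), (row=5, col=8), (row=6, col=1), (row=6, col=7), (row=7, col=2), (row=7, col=6)
  Distance 6: (row=0, col=6), (row=1, col=1), (row=2, col=0), (row=2, col=8), (row=3, col=9), (row=4, col=0), (row=4, col=10), (row=5, col=9), (row=6, col=0), (row=6, col=8), (row=7, col=1), (row=7, col=7), (row=8, col=2), (row=8, col=6)
  Distance 7: (row=0, col=1), (row=0, col=7), (row=1, col=0), (row=1, col=8), (row=2, col=9), (row=3, col=10), (row=4, col=11), (row=5, col=10), (row=6, col=9), (row=7, col=0), (row=7, col=8), (row=8, col=1), (row=8, col=5), (row=8, col=7)
  Distance 8: (row=0, col=8), (row=1, col=9), (row=3, col=11), (row=5, col=11), (row=6, col=10), (row=7, col=9), (row=8, col=0), (row=8, col=4)
  Distance 9: (row=0, col=9), (row=1, col=10), (row=2, col=11), (row=6, col=11), (row=7, col=4), (row=7, col=10)
  Distance 10: (row=0, col=10), (row=1, col=11), (row=8, col=10)
  Distance 11: (row=8, col=11)
Total reachable: 86 (grid has 86 open cells total)

Answer: Reachable cells: 86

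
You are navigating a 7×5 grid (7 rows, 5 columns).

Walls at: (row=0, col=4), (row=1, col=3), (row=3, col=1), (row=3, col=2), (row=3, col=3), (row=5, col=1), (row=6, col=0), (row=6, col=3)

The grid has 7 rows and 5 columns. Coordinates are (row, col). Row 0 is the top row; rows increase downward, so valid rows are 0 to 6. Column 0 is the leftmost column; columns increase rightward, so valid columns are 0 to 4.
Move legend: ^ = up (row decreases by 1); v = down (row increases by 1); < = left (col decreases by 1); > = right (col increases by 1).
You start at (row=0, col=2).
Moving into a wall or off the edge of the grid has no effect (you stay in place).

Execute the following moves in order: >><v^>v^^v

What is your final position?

Answer: Final position: (row=0, col=3)

Derivation:
Start: (row=0, col=2)
  > (right): (row=0, col=2) -> (row=0, col=3)
  > (right): blocked, stay at (row=0, col=3)
  < (left): (row=0, col=3) -> (row=0, col=2)
  v (down): (row=0, col=2) -> (row=1, col=2)
  ^ (up): (row=1, col=2) -> (row=0, col=2)
  > (right): (row=0, col=2) -> (row=0, col=3)
  v (down): blocked, stay at (row=0, col=3)
  ^ (up): blocked, stay at (row=0, col=3)
  ^ (up): blocked, stay at (row=0, col=3)
  v (down): blocked, stay at (row=0, col=3)
Final: (row=0, col=3)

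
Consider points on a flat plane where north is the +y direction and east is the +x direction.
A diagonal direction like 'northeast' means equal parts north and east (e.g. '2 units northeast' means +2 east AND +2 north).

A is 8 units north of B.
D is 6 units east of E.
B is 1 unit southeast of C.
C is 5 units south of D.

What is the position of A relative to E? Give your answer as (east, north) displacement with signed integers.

Place E at the origin (east=0, north=0).
  D is 6 units east of E: delta (east=+6, north=+0); D at (east=6, north=0).
  C is 5 units south of D: delta (east=+0, north=-5); C at (east=6, north=-5).
  B is 1 unit southeast of C: delta (east=+1, north=-1); B at (east=7, north=-6).
  A is 8 units north of B: delta (east=+0, north=+8); A at (east=7, north=2).
Therefore A relative to E: (east=7, north=2).

Answer: A is at (east=7, north=2) relative to E.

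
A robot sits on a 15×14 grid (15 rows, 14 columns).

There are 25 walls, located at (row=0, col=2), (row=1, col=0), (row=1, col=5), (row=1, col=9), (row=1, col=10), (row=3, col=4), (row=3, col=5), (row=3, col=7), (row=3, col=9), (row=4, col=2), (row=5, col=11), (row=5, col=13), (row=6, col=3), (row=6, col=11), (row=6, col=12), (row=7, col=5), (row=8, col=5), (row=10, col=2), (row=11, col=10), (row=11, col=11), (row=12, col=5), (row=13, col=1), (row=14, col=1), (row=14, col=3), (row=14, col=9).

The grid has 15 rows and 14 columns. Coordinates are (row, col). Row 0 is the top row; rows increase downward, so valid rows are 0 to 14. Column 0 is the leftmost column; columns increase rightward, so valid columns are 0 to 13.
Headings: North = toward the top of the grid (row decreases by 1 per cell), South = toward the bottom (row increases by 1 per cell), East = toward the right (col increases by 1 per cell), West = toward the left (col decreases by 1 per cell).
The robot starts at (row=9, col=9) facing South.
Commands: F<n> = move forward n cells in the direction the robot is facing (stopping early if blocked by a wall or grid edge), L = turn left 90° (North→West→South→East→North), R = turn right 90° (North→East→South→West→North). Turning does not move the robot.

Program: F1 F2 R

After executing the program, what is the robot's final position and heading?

Answer: Final position: (row=12, col=9), facing West

Derivation:
Start: (row=9, col=9), facing South
  F1: move forward 1, now at (row=10, col=9)
  F2: move forward 2, now at (row=12, col=9)
  R: turn right, now facing West
Final: (row=12, col=9), facing West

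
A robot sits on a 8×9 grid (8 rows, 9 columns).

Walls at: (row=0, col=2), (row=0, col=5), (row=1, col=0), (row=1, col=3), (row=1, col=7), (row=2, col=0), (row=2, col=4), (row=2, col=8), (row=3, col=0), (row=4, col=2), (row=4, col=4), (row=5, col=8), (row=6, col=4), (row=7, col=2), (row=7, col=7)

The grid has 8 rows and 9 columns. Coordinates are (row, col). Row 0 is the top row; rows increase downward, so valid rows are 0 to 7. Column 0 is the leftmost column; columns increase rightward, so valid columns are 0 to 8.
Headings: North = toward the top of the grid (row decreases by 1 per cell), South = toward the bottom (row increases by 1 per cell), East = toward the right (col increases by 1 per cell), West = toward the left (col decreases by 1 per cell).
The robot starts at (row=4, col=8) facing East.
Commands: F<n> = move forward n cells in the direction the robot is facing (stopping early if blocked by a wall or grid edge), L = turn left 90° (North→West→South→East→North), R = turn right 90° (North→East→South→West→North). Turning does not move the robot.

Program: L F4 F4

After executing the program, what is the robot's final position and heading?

Start: (row=4, col=8), facing East
  L: turn left, now facing North
  F4: move forward 1/4 (blocked), now at (row=3, col=8)
  F4: move forward 0/4 (blocked), now at (row=3, col=8)
Final: (row=3, col=8), facing North

Answer: Final position: (row=3, col=8), facing North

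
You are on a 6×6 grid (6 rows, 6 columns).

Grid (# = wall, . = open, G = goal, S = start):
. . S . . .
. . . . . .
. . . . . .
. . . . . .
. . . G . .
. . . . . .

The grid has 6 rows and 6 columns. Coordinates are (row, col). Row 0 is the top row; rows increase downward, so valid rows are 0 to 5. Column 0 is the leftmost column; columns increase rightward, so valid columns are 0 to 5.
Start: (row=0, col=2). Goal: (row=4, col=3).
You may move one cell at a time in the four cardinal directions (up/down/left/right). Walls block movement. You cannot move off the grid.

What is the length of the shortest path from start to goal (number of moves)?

Answer: Shortest path length: 5

Derivation:
BFS from (row=0, col=2) until reaching (row=4, col=3):
  Distance 0: (row=0, col=2)
  Distance 1: (row=0, col=1), (row=0, col=3), (row=1, col=2)
  Distance 2: (row=0, col=0), (row=0, col=4), (row=1, col=1), (row=1, col=3), (row=2, col=2)
  Distance 3: (row=0, col=5), (row=1, col=0), (row=1, col=4), (row=2, col=1), (row=2, col=3), (row=3, col=2)
  Distance 4: (row=1, col=5), (row=2, col=0), (row=2, col=4), (row=3, col=1), (row=3, col=3), (row=4, col=2)
  Distance 5: (row=2, col=5), (row=3, col=0), (row=3, col=4), (row=4, col=1), (row=4, col=3), (row=5, col=2)  <- goal reached here
One shortest path (5 moves): (row=0, col=2) -> (row=0, col=3) -> (row=1, col=3) -> (row=2, col=3) -> (row=3, col=3) -> (row=4, col=3)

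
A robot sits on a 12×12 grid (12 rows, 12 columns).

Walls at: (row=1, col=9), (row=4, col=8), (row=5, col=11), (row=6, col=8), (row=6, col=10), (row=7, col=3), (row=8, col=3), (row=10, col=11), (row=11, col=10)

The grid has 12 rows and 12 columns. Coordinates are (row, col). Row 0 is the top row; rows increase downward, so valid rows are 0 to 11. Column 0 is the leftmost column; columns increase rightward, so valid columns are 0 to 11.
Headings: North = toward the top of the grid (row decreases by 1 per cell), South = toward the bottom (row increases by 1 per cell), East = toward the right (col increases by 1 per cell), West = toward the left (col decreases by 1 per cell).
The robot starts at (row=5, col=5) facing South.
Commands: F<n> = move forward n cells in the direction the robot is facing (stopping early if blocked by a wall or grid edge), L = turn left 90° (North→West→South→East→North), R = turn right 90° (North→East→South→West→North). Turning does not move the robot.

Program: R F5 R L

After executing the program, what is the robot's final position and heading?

Answer: Final position: (row=5, col=0), facing West

Derivation:
Start: (row=5, col=5), facing South
  R: turn right, now facing West
  F5: move forward 5, now at (row=5, col=0)
  R: turn right, now facing North
  L: turn left, now facing West
Final: (row=5, col=0), facing West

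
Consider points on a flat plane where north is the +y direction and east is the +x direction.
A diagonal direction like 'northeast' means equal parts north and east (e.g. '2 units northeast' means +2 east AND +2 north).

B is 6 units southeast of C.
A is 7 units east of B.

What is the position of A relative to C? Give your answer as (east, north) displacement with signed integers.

Place C at the origin (east=0, north=0).
  B is 6 units southeast of C: delta (east=+6, north=-6); B at (east=6, north=-6).
  A is 7 units east of B: delta (east=+7, north=+0); A at (east=13, north=-6).
Therefore A relative to C: (east=13, north=-6).

Answer: A is at (east=13, north=-6) relative to C.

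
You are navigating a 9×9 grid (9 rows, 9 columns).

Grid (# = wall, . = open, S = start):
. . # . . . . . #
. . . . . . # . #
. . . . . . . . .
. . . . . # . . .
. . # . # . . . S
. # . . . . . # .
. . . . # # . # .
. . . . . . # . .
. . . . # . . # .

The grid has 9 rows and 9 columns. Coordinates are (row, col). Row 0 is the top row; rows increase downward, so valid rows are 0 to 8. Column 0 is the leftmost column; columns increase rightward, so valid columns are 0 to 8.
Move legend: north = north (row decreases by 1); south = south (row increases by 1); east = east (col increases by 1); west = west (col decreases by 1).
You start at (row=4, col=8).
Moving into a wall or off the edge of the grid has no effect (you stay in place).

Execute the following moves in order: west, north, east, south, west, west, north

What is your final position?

Start: (row=4, col=8)
  west (west): (row=4, col=8) -> (row=4, col=7)
  north (north): (row=4, col=7) -> (row=3, col=7)
  east (east): (row=3, col=7) -> (row=3, col=8)
  south (south): (row=3, col=8) -> (row=4, col=8)
  west (west): (row=4, col=8) -> (row=4, col=7)
  west (west): (row=4, col=7) -> (row=4, col=6)
  north (north): (row=4, col=6) -> (row=3, col=6)
Final: (row=3, col=6)

Answer: Final position: (row=3, col=6)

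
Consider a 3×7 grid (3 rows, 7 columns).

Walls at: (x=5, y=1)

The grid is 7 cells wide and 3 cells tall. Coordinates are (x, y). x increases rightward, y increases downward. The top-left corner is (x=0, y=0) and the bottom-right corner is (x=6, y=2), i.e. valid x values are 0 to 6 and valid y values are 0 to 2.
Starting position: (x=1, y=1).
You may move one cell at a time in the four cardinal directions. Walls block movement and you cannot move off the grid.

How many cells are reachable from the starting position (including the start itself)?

BFS flood-fill from (x=1, y=1):
  Distance 0: (x=1, y=1)
  Distance 1: (x=1, y=0), (x=0, y=1), (x=2, y=1), (x=1, y=2)
  Distance 2: (x=0, y=0), (x=2, y=0), (x=3, y=1), (x=0, y=2), (x=2, y=2)
  Distance 3: (x=3, y=0), (x=4, y=1), (x=3, y=2)
  Distance 4: (x=4, y=0), (x=4, y=2)
  Distance 5: (x=5, y=0), (x=5, y=2)
  Distance 6: (x=6, y=0), (x=6, y=2)
  Distance 7: (x=6, y=1)
Total reachable: 20 (grid has 20 open cells total)

Answer: Reachable cells: 20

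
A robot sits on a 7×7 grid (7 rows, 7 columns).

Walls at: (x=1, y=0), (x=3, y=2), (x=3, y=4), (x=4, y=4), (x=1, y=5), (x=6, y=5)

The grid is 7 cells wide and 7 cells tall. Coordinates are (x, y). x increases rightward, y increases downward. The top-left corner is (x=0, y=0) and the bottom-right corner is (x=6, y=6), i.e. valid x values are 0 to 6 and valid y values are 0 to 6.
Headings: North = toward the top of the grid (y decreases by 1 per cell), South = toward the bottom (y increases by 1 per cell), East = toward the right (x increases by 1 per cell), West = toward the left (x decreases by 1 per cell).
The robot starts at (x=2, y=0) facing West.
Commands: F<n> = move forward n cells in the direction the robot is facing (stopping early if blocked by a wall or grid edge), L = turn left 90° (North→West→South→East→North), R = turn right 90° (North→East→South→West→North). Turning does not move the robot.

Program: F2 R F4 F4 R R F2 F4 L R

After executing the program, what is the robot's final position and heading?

Start: (x=2, y=0), facing West
  F2: move forward 0/2 (blocked), now at (x=2, y=0)
  R: turn right, now facing North
  F4: move forward 0/4 (blocked), now at (x=2, y=0)
  F4: move forward 0/4 (blocked), now at (x=2, y=0)
  R: turn right, now facing East
  R: turn right, now facing South
  F2: move forward 2, now at (x=2, y=2)
  F4: move forward 4, now at (x=2, y=6)
  L: turn left, now facing East
  R: turn right, now facing South
Final: (x=2, y=6), facing South

Answer: Final position: (x=2, y=6), facing South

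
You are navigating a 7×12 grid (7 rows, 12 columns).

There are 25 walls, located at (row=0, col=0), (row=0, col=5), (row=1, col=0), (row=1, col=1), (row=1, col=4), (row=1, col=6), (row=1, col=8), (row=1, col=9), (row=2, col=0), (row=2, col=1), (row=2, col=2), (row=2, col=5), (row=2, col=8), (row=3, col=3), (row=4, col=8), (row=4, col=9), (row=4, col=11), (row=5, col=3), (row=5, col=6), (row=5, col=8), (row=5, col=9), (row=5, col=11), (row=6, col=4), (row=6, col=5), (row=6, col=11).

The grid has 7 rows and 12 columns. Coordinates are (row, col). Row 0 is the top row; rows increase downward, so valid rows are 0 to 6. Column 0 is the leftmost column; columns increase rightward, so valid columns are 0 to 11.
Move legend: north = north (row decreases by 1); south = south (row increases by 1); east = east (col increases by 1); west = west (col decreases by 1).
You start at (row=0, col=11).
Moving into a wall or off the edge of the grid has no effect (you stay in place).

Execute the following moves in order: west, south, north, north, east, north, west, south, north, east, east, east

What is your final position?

Start: (row=0, col=11)
  west (west): (row=0, col=11) -> (row=0, col=10)
  south (south): (row=0, col=10) -> (row=1, col=10)
  north (north): (row=1, col=10) -> (row=0, col=10)
  north (north): blocked, stay at (row=0, col=10)
  east (east): (row=0, col=10) -> (row=0, col=11)
  north (north): blocked, stay at (row=0, col=11)
  west (west): (row=0, col=11) -> (row=0, col=10)
  south (south): (row=0, col=10) -> (row=1, col=10)
  north (north): (row=1, col=10) -> (row=0, col=10)
  east (east): (row=0, col=10) -> (row=0, col=11)
  east (east): blocked, stay at (row=0, col=11)
  east (east): blocked, stay at (row=0, col=11)
Final: (row=0, col=11)

Answer: Final position: (row=0, col=11)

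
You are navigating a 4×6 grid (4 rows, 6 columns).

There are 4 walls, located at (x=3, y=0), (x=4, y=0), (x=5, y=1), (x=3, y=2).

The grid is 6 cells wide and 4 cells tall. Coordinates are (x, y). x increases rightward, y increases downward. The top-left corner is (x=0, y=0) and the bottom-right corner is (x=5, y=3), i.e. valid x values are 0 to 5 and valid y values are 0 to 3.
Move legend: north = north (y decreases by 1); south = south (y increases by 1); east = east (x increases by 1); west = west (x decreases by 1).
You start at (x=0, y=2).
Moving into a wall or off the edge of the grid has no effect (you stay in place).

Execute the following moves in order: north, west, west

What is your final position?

Start: (x=0, y=2)
  north (north): (x=0, y=2) -> (x=0, y=1)
  west (west): blocked, stay at (x=0, y=1)
  west (west): blocked, stay at (x=0, y=1)
Final: (x=0, y=1)

Answer: Final position: (x=0, y=1)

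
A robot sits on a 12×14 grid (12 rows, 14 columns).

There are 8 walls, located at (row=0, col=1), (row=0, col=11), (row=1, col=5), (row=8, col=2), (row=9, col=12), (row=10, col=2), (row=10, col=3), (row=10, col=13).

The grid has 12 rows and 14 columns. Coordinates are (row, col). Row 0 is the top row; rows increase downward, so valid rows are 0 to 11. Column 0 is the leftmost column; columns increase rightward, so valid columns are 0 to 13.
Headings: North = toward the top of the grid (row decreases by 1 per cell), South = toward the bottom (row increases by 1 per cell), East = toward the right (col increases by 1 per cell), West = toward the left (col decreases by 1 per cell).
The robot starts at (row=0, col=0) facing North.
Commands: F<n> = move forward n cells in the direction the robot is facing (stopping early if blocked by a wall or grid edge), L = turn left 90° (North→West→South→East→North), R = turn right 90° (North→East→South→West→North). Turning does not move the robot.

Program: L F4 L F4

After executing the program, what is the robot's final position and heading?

Answer: Final position: (row=4, col=0), facing South

Derivation:
Start: (row=0, col=0), facing North
  L: turn left, now facing West
  F4: move forward 0/4 (blocked), now at (row=0, col=0)
  L: turn left, now facing South
  F4: move forward 4, now at (row=4, col=0)
Final: (row=4, col=0), facing South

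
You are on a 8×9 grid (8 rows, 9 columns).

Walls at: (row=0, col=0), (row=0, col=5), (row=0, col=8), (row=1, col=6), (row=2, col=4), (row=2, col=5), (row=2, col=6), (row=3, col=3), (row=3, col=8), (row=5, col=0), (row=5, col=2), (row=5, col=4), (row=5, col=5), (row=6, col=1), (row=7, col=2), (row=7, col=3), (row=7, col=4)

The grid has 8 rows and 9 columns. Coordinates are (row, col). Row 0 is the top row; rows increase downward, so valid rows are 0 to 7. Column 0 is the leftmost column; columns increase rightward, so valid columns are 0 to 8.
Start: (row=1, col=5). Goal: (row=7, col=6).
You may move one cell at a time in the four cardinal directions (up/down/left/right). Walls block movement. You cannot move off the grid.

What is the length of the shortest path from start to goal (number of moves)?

BFS from (row=1, col=5) until reaching (row=7, col=6):
  Distance 0: (row=1, col=5)
  Distance 1: (row=1, col=4)
  Distance 2: (row=0, col=4), (row=1, col=3)
  Distance 3: (row=0, col=3), (row=1, col=2), (row=2, col=3)
  Distance 4: (row=0, col=2), (row=1, col=1), (row=2, col=2)
  Distance 5: (row=0, col=1), (row=1, col=0), (row=2, col=1), (row=3, col=2)
  Distance 6: (row=2, col=0), (row=3, col=1), (row=4, col=2)
  Distance 7: (row=3, col=0), (row=4, col=1), (row=4, col=3)
  Distance 8: (row=4, col=0), (row=4, col=4), (row=5, col=1), (row=5, col=3)
  Distance 9: (row=3, col=4), (row=4, col=5), (row=6, col=3)
  Distance 10: (row=3, col=5), (row=4, col=6), (row=6, col=2), (row=6, col=4)
  Distance 11: (row=3, col=6), (row=4, col=7), (row=5, col=6), (row=6, col=5)
  Distance 12: (row=3, col=7), (row=4, col=8), (row=5, col=7), (row=6, col=6), (row=7, col=5)
  Distance 13: (row=2, col=7), (row=5, col=8), (row=6, col=7), (row=7, col=6)  <- goal reached here
One shortest path (13 moves): (row=1, col=5) -> (row=1, col=4) -> (row=1, col=3) -> (row=1, col=2) -> (row=2, col=2) -> (row=3, col=2) -> (row=4, col=2) -> (row=4, col=3) -> (row=4, col=4) -> (row=4, col=5) -> (row=4, col=6) -> (row=5, col=6) -> (row=6, col=6) -> (row=7, col=6)

Answer: Shortest path length: 13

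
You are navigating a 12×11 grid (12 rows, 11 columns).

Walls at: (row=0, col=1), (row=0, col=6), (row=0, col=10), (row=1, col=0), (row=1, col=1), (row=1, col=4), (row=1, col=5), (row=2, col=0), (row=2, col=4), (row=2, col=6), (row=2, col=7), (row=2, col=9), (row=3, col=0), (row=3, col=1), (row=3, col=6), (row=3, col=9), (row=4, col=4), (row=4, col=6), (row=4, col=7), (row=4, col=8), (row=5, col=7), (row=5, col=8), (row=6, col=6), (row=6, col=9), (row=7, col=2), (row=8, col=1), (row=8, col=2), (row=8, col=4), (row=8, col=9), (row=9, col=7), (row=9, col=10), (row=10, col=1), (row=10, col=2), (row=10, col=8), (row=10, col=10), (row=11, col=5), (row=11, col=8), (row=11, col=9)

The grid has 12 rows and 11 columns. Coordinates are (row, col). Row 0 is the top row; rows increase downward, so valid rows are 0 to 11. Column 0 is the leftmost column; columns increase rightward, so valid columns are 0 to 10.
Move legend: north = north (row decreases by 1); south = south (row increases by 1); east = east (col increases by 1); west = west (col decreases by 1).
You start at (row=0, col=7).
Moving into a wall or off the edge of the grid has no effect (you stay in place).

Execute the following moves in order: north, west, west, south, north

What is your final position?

Answer: Final position: (row=0, col=7)

Derivation:
Start: (row=0, col=7)
  north (north): blocked, stay at (row=0, col=7)
  west (west): blocked, stay at (row=0, col=7)
  west (west): blocked, stay at (row=0, col=7)
  south (south): (row=0, col=7) -> (row=1, col=7)
  north (north): (row=1, col=7) -> (row=0, col=7)
Final: (row=0, col=7)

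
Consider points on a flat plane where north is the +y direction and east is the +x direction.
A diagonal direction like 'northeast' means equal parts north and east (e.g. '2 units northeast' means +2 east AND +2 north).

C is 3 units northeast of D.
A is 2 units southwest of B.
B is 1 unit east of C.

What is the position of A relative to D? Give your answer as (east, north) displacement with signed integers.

Place D at the origin (east=0, north=0).
  C is 3 units northeast of D: delta (east=+3, north=+3); C at (east=3, north=3).
  B is 1 unit east of C: delta (east=+1, north=+0); B at (east=4, north=3).
  A is 2 units southwest of B: delta (east=-2, north=-2); A at (east=2, north=1).
Therefore A relative to D: (east=2, north=1).

Answer: A is at (east=2, north=1) relative to D.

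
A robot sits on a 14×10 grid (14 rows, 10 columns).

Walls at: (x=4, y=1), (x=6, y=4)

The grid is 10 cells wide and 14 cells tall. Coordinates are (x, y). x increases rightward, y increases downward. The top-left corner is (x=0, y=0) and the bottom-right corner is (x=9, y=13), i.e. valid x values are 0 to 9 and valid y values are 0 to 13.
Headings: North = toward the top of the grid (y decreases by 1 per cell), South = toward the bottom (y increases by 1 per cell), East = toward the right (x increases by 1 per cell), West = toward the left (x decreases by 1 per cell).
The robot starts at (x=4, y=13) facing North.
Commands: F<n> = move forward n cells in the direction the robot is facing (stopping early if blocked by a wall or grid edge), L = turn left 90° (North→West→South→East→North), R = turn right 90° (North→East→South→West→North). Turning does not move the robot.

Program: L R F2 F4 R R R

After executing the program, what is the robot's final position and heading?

Answer: Final position: (x=4, y=7), facing West

Derivation:
Start: (x=4, y=13), facing North
  L: turn left, now facing West
  R: turn right, now facing North
  F2: move forward 2, now at (x=4, y=11)
  F4: move forward 4, now at (x=4, y=7)
  R: turn right, now facing East
  R: turn right, now facing South
  R: turn right, now facing West
Final: (x=4, y=7), facing West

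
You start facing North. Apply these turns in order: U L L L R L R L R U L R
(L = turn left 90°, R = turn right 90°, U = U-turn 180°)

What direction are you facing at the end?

Start: North
  U (U-turn (180°)) -> South
  L (left (90° counter-clockwise)) -> East
  L (left (90° counter-clockwise)) -> North
  L (left (90° counter-clockwise)) -> West
  R (right (90° clockwise)) -> North
  L (left (90° counter-clockwise)) -> West
  R (right (90° clockwise)) -> North
  L (left (90° counter-clockwise)) -> West
  R (right (90° clockwise)) -> North
  U (U-turn (180°)) -> South
  L (left (90° counter-clockwise)) -> East
  R (right (90° clockwise)) -> South
Final: South

Answer: Final heading: South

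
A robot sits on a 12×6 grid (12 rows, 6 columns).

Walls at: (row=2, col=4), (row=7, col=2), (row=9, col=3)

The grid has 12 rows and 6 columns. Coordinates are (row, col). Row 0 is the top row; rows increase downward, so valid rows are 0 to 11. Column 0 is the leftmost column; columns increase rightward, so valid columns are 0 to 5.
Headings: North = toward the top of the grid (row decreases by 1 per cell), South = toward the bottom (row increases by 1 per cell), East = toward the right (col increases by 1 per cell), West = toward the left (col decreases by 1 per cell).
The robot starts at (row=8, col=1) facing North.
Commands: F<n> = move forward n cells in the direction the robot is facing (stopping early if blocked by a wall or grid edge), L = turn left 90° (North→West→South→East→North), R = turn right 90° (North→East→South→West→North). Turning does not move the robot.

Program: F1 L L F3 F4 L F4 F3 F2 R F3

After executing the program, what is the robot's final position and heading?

Answer: Final position: (row=11, col=5), facing South

Derivation:
Start: (row=8, col=1), facing North
  F1: move forward 1, now at (row=7, col=1)
  L: turn left, now facing West
  L: turn left, now facing South
  F3: move forward 3, now at (row=10, col=1)
  F4: move forward 1/4 (blocked), now at (row=11, col=1)
  L: turn left, now facing East
  F4: move forward 4, now at (row=11, col=5)
  F3: move forward 0/3 (blocked), now at (row=11, col=5)
  F2: move forward 0/2 (blocked), now at (row=11, col=5)
  R: turn right, now facing South
  F3: move forward 0/3 (blocked), now at (row=11, col=5)
Final: (row=11, col=5), facing South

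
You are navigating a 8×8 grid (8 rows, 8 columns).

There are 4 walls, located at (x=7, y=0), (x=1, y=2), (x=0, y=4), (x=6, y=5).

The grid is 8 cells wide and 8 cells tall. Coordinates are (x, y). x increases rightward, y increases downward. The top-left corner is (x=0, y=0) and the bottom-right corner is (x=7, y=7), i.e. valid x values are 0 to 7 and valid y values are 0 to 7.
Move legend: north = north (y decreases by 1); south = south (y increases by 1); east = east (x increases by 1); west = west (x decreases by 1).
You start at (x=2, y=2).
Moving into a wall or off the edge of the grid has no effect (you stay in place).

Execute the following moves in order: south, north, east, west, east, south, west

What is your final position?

Start: (x=2, y=2)
  south (south): (x=2, y=2) -> (x=2, y=3)
  north (north): (x=2, y=3) -> (x=2, y=2)
  east (east): (x=2, y=2) -> (x=3, y=2)
  west (west): (x=3, y=2) -> (x=2, y=2)
  east (east): (x=2, y=2) -> (x=3, y=2)
  south (south): (x=3, y=2) -> (x=3, y=3)
  west (west): (x=3, y=3) -> (x=2, y=3)
Final: (x=2, y=3)

Answer: Final position: (x=2, y=3)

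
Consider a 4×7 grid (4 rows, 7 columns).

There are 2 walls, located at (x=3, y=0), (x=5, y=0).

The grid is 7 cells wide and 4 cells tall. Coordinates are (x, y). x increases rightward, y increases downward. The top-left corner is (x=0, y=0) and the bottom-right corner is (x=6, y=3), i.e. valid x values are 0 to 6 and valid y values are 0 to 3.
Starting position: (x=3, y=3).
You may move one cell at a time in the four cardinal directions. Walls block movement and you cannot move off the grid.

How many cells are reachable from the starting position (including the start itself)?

Answer: Reachable cells: 26

Derivation:
BFS flood-fill from (x=3, y=3):
  Distance 0: (x=3, y=3)
  Distance 1: (x=3, y=2), (x=2, y=3), (x=4, y=3)
  Distance 2: (x=3, y=1), (x=2, y=2), (x=4, y=2), (x=1, y=3), (x=5, y=3)
  Distance 3: (x=2, y=1), (x=4, y=1), (x=1, y=2), (x=5, y=2), (x=0, y=3), (x=6, y=3)
  Distance 4: (x=2, y=0), (x=4, y=0), (x=1, y=1), (x=5, y=1), (x=0, y=2), (x=6, y=2)
  Distance 5: (x=1, y=0), (x=0, y=1), (x=6, y=1)
  Distance 6: (x=0, y=0), (x=6, y=0)
Total reachable: 26 (grid has 26 open cells total)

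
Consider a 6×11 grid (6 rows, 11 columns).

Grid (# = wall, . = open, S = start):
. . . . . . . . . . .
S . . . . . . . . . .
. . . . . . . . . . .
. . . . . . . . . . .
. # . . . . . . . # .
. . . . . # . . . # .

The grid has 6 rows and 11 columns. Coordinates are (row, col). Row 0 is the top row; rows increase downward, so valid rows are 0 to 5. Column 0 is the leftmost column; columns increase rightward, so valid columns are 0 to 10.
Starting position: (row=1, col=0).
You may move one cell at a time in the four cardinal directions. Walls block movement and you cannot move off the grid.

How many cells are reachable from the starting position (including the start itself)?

Answer: Reachable cells: 62

Derivation:
BFS flood-fill from (row=1, col=0):
  Distance 0: (row=1, col=0)
  Distance 1: (row=0, col=0), (row=1, col=1), (row=2, col=0)
  Distance 2: (row=0, col=1), (row=1, col=2), (row=2, col=1), (row=3, col=0)
  Distance 3: (row=0, col=2), (row=1, col=3), (row=2, col=2), (row=3, col=1), (row=4, col=0)
  Distance 4: (row=0, col=3), (row=1, col=4), (row=2, col=3), (row=3, col=2), (row=5, col=0)
  Distance 5: (row=0, col=4), (row=1, col=5), (row=2, col=4), (row=3, col=3), (row=4, col=2), (row=5, col=1)
  Distance 6: (row=0, col=5), (row=1, col=6), (row=2, col=5), (row=3, col=4), (row=4, col=3), (row=5, col=2)
  Distance 7: (row=0, col=6), (row=1, col=7), (row=2, col=6), (row=3, col=5), (row=4, col=4), (row=5, col=3)
  Distance 8: (row=0, col=7), (row=1, col=8), (row=2, col=7), (row=3, col=6), (row=4, col=5), (row=5, col=4)
  Distance 9: (row=0, col=8), (row=1, col=9), (row=2, col=8), (row=3, col=7), (row=4, col=6)
  Distance 10: (row=0, col=9), (row=1, col=10), (row=2, col=9), (row=3, col=8), (row=4, col=7), (row=5, col=6)
  Distance 11: (row=0, col=10), (row=2, col=10), (row=3, col=9), (row=4, col=8), (row=5, col=7)
  Distance 12: (row=3, col=10), (row=5, col=8)
  Distance 13: (row=4, col=10)
  Distance 14: (row=5, col=10)
Total reachable: 62 (grid has 62 open cells total)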